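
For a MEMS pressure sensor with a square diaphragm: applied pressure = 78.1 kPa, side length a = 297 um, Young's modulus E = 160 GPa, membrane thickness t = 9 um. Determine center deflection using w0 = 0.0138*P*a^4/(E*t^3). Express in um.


Step 1: Convert pressure to compatible units (E is in GPa, so P in GPa).
P = 78.1 kPa = 78.1e-6 GPa
Step 2: Compute numerator: 0.0138 * P * a^4.
a^4 = 297^4 = 7780827681
numerator = 0.0138 * 78.1e-6 * 7780827681 = 8.386e+03
Step 3: Compute denominator: E * t^3 = 160 * 9^3 = 116640
Step 4: w0 = numerator / denominator = 8.386e+03 / 116640 = 0.0719 um


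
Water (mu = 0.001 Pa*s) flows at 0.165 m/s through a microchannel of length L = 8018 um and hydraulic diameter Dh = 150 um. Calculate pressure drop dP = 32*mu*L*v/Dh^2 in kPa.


Step 1: Convert to SI: L = 8018e-6 m, Dh = 150e-6 m
Step 2: dP = 32 * 0.001 * 8018e-6 * 0.165 / (150e-6)^2
Step 3: dP = 1881.56 Pa
Step 4: Convert to kPa: dP = 1.88 kPa


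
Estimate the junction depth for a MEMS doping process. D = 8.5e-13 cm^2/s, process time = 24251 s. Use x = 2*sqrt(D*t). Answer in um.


Step 1: Compute D*t = 8.5e-13 * 24251 = 2.061335e-08 cm^2
Step 2: sqrt(D*t) = 1.43574e-04 cm
Step 3: x = 2 * 1.43574e-04 cm = 2.87148e-04 cm
Step 4: Convert to um (1 cm = 1e4 um): x = 2.871 um


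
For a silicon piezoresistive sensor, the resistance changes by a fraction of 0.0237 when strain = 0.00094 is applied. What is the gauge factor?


Step 1: Identify values.
dR/R = 0.0237, strain = 0.00094
Step 2: GF = (dR/R) / strain = 0.0237 / 0.00094
GF = 25.2


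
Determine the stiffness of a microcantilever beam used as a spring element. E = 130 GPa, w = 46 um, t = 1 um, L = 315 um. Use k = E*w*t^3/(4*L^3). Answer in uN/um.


Step 1: Convert E to consistent units (1 GPa = 1000 uN/um^2).
E = 130 GPa = 130000 uN/um^2
Step 2: Compute t^3 = 1^3 = 1
Step 3: Compute L^3 = 315^3 = 31255875
Step 4: k = 130000 * 46 * 1 / (4 * 31255875)
k = 0.0478 uN/um


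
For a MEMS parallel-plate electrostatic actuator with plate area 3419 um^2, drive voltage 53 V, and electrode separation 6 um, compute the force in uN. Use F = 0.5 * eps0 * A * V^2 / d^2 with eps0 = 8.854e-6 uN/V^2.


Step 1: Identify parameters.
eps0 = 8.854e-6 uN/V^2, A = 3419 um^2, V = 53 V, d = 6 um
Step 2: Compute V^2 = 53^2 = 2809
Step 3: Compute d^2 = 6^2 = 36
Step 4: F = 0.5 * 8.854e-6 * 3419 * 2809 / 36
F = 1.181 uN


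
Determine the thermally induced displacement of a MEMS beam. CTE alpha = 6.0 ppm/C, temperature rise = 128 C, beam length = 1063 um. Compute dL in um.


Step 1: Convert CTE: alpha = 6.0 ppm/C = 6.0e-6 /C
Step 2: dL = 6.0e-6 * 128 * 1063
dL = 0.8164 um


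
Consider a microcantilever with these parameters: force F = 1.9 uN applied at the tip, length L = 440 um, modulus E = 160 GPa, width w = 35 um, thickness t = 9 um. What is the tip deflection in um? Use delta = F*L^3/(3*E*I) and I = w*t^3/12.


Step 1: Calculate the second moment of area.
I = w * t^3 / 12 = 35 * 9^3 / 12 = 2126.25 um^4
Step 2: Convert E to consistent units (1 GPa = 1000 uN/um^2).
E = 160 GPa = 160000 uN/um^2
Step 3: Calculate tip deflection.
delta = F * L^3 / (3 * E * I)
delta = 1.9 * 440^3 / (3 * 160000 * 2126.25)
delta = 0.1586 um


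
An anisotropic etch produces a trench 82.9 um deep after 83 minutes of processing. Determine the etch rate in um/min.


Step 1: Etch rate = depth / time
Step 2: rate = 82.9 / 83
rate = 0.999 um/min


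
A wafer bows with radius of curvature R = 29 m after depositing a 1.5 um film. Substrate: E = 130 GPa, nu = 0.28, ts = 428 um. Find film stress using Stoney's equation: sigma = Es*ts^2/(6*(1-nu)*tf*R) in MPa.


Step 1: Compute numerator: Es * ts^2 = 130 * 428^2 = 23813920 (GPa*um^2)
Step 2: Compute denominator (R in um): 6*(1-nu)*tf*R = 6*0.72*1.5*29e6 = 187920000.0 (um^2)
Step 3: sigma (GPa) = 23813920 / 187920000.0 = 1.26724e-01 GPa
Step 4: Convert to MPa (x1000): sigma = 126.7 MPa


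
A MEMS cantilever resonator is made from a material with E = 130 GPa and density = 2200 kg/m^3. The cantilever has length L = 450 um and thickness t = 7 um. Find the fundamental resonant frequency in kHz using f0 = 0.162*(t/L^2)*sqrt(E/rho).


Step 1: Convert units to SI.
t_SI = 7e-6 m, L_SI = 450e-6 m
Step 2: Calculate sqrt(E/rho).
sqrt(130e9 / 2200) = 7687.06 m/s
Step 3: Compute f0.
f0 = 0.162 * 7e-6 / (450e-6)^2 * 7687.06 = 43047.5 Hz = 43.05 kHz


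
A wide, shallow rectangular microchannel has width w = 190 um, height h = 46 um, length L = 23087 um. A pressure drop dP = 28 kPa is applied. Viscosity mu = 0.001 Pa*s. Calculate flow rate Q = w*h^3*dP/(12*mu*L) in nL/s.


Step 1: Convert all dimensions to SI (meters).
w = 190e-6 m, h = 46e-6 m, L = 23087e-6 m, dP = 28e3 Pa
Step 2: Q = w * h^3 * dP / (12 * mu * L)
Q = 190e-6 * (46e-6)^3 * 28e3 / (12 * 0.001 * 23087e-6) = 1.86911653e-09 m^3/s
Step 3: Convert Q from m^3/s to nL/s (1 m^3 = 1e12 nL, so multiply by 1e12).
Q = 1869.117 nL/s


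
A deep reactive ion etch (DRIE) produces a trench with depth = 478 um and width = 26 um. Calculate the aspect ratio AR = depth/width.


Step 1: AR = depth / width
Step 2: AR = 478 / 26
AR = 18.4


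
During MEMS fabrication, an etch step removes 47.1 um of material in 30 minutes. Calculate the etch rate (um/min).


Step 1: Etch rate = depth / time
Step 2: rate = 47.1 / 30
rate = 1.57 um/min


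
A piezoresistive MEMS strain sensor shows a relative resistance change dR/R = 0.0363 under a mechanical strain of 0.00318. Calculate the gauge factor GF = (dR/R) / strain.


Step 1: Identify values.
dR/R = 0.0363, strain = 0.00318
Step 2: GF = (dR/R) / strain = 0.0363 / 0.00318
GF = 11.4


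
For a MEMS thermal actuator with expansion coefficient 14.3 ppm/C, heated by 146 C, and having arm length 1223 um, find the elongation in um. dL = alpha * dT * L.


Step 1: Convert CTE: alpha = 14.3 ppm/C = 14.3e-6 /C
Step 2: dL = 14.3e-6 * 146 * 1223
dL = 2.5534 um


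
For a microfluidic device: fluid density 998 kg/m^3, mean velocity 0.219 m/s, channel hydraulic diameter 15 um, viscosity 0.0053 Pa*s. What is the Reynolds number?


Step 1: Convert Dh to meters: Dh = 15e-6 m
Step 2: Re = rho * v * Dh / mu
Re = 998 * 0.219 * 15e-6 / 0.0053
Re = 0.619


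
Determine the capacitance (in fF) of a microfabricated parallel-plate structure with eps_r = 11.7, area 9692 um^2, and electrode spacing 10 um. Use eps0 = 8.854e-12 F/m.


Step 1: Convert area to m^2: A = 9692e-12 m^2
Step 2: Convert gap to m: d = 10e-6 m
Step 3: C = eps0 * eps_r * A / d
C = 8.854e-12 * 11.7 * 9692e-12 / 10e-6
Step 4: Convert to fF (multiply by 1e15).
C = 100.4 fF


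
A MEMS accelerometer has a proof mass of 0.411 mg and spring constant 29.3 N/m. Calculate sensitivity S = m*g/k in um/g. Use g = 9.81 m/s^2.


Step 1: Convert mass: m = 0.411 mg = 4.11e-07 kg
Step 2: S = m * g / k = 4.11e-07 * 9.81 / 29.3
Step 3: S = 1.38e-07 m/g
Step 4: Convert to um/g: S = 0.138 um/g


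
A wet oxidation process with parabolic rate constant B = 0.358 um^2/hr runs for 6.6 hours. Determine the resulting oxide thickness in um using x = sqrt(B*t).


Step 1: Compute B*t = 0.358 * 6.6 = 2.3628
Step 2: x = sqrt(2.3628)
x = 1.537 um


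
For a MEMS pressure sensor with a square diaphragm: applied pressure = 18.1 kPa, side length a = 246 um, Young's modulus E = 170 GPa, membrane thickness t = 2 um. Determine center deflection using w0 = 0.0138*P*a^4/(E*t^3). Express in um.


Step 1: Convert pressure to compatible units (E is in GPa, so P in GPa).
P = 18.1 kPa = 18.1e-6 GPa
Step 2: Compute numerator: 0.0138 * P * a^4.
a^4 = 246^4 = 3662186256
numerator = 0.0138 * 18.1e-6 * 3662186256 = 9.14741e+02
Step 3: Compute denominator: E * t^3 = 170 * 2^3 = 1360
Step 4: w0 = numerator / denominator = 9.14741e+02 / 1360 = 0.6726 um


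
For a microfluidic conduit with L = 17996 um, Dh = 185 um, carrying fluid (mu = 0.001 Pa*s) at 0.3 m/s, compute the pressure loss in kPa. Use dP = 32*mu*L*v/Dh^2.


Step 1: Convert to SI: L = 17996e-6 m, Dh = 185e-6 m
Step 2: dP = 32 * 0.001 * 17996e-6 * 0.3 / (185e-6)^2
Step 3: dP = 5047.82 Pa
Step 4: Convert to kPa: dP = 5.05 kPa


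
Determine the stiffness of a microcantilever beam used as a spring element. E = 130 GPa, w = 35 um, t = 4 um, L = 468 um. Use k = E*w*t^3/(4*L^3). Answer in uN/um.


Step 1: Convert E to consistent units (1 GPa = 1000 uN/um^2).
E = 130 GPa = 130000 uN/um^2
Step 2: Compute t^3 = 4^3 = 64
Step 3: Compute L^3 = 468^3 = 102503232
Step 4: k = 130000 * 35 * 64 / (4 * 102503232)
k = 0.7102 uN/um


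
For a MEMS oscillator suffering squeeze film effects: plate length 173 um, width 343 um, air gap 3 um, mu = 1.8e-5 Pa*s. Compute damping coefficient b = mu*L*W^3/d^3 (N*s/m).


Step 1: Convert to SI.
L = 173e-6 m, W = 343e-6 m, d = 3e-6 m
Step 2: W^3 = (343e-6)^3 = 4.04e-11 m^3
Step 3: d^3 = (3e-6)^3 = 2.70e-17 m^3
Step 4: b = 1.8e-5 * 173e-6 * 4.04e-11 / 2.70e-17
b = 4.65e-03 N*s/m


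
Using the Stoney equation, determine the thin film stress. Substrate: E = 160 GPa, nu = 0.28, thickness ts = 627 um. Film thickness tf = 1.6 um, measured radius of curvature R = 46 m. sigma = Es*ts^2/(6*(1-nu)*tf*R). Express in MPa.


Step 1: Compute numerator: Es * ts^2 = 160 * 627^2 = 62900640 (GPa*um^2)
Step 2: Compute denominator (R in um): 6*(1-nu)*tf*R = 6*0.72*1.6*46e6 = 317952000.0 (um^2)
Step 3: sigma (GPa) = 62900640 / 317952000.0 = 1.97831e-01 GPa
Step 4: Convert to MPa (x1000): sigma = 197.8 MPa


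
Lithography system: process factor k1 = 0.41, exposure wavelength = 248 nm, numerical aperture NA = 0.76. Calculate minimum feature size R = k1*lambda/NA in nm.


Step 1: Identify values: k1 = 0.41, lambda = 248 nm, NA = 0.76
Step 2: R = k1 * lambda / NA
R = 0.41 * 248 / 0.76
R = 133.8 nm


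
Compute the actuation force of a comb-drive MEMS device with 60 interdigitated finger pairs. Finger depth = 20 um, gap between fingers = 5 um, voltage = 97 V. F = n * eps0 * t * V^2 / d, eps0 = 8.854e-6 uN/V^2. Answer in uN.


Step 1: Parameters: n=60, eps0=8.854e-6 uN/V^2, t=20 um, V=97 V, d=5 um
Step 2: V^2 = 9409
Step 3: F = 60 * 8.854e-6 * 20 * 9409 / 5
F = 19.994 uN


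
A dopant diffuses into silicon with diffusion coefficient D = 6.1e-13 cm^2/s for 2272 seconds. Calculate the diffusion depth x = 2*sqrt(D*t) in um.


Step 1: Compute D*t = 6.1e-13 * 2272 = 1.38592e-09 cm^2
Step 2: sqrt(D*t) = 3.7228e-05 cm
Step 3: x = 2 * 3.7228e-05 cm = 7.4456e-05 cm
Step 4: Convert to um (1 cm = 1e4 um): x = 0.745 um


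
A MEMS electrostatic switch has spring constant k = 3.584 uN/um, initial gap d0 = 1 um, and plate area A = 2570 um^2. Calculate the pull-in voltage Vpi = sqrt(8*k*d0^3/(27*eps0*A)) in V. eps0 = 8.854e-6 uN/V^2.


Step 1: Compute numerator: 8 * k * d0^3 = 8 * 3.584 * 1^3 = 28.672
Step 2: Compute denominator: 27 * eps0 * A = 27 * 8.854e-6 * 2570 = 0.614379
Step 3: Vpi = sqrt(28.672 / 0.614379)
Vpi = 6.83 V


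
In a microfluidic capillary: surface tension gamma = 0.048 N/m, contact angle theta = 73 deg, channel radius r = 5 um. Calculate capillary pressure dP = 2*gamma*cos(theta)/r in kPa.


Step 1: cos(73 deg) = 0.2924
Step 2: Convert r to m: r = 5e-6 m
Step 3: dP = 2 * 0.048 * 0.2924 / 5e-6 = 5614.1 Pa
Step 4: Convert Pa to kPa (divide by 1000).
dP = 5.61 kPa


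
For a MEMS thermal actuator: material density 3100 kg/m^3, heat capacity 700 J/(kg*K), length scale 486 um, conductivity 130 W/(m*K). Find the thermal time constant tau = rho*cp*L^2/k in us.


Step 1: Convert L to m: L = 486e-6 m
Step 2: L^2 = (486e-6)^2 = 2.36196e-07 m^2
Step 3: tau = 3100 * 700 * 2.36196e-07 / 130 = 3.94265631e-03 s
Step 4: Convert to microseconds (multiply by 1e6).
tau = 3942.656 us


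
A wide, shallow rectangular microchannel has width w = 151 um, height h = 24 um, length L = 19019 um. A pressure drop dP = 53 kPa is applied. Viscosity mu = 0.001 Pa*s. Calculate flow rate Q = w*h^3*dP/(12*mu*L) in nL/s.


Step 1: Convert all dimensions to SI (meters).
w = 151e-6 m, h = 24e-6 m, L = 19019e-6 m, dP = 53e3 Pa
Step 2: Q = w * h^3 * dP / (12 * mu * L)
Q = 151e-6 * (24e-6)^3 * 53e3 / (12 * 0.001 * 19019e-6) = 4.847498e-10 m^3/s
Step 3: Convert Q from m^3/s to nL/s (1 m^3 = 1e12 nL, so multiply by 1e12).
Q = 484.75 nL/s


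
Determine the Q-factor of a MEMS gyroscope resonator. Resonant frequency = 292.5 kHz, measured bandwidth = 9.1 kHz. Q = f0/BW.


Step 1: Q = f0 / bandwidth
Step 2: Q = 292.5 / 9.1
Q = 32.1


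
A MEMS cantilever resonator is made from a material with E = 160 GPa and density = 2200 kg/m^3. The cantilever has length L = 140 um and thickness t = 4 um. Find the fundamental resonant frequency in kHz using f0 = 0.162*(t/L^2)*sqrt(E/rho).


Step 1: Convert units to SI.
t_SI = 4e-6 m, L_SI = 140e-6 m
Step 2: Calculate sqrt(E/rho).
sqrt(160e9 / 2200) = 8528.03 m/s
Step 3: Compute f0.
f0 = 0.162 * 4e-6 / (140e-6)^2 * 8528.03 = 281947.1 Hz = 281.95 kHz


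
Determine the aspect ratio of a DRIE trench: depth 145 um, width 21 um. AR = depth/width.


Step 1: AR = depth / width
Step 2: AR = 145 / 21
AR = 6.9


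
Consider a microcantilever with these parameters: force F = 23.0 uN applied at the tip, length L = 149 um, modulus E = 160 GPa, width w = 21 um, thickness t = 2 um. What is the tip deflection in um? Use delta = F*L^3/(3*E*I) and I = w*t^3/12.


Step 1: Calculate the second moment of area.
I = w * t^3 / 12 = 21 * 2^3 / 12 = 14.0 um^4
Step 2: Convert E to consistent units (1 GPa = 1000 uN/um^2).
E = 160 GPa = 160000 uN/um^2
Step 3: Calculate tip deflection.
delta = F * L^3 / (3 * E * I)
delta = 23.0 * 149^3 / (3 * 160000 * 14.0)
delta = 11.3218 um


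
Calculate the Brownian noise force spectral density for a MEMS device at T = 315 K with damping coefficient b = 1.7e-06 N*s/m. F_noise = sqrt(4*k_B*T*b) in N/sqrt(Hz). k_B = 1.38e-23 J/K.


Step 1: Compute 4 * k_B * T * b
= 4 * 1.38e-23 * 315 * 1.7e-06
= 2.9560e-26 N^2/Hz
Step 2: F_noise = sqrt(2.9560e-26)
F_noise = 1.72e-13 N/sqrt(Hz)


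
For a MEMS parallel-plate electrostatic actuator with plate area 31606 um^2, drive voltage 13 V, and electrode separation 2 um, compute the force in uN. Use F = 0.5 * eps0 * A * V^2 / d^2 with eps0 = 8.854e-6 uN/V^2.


Step 1: Identify parameters.
eps0 = 8.854e-6 uN/V^2, A = 31606 um^2, V = 13 V, d = 2 um
Step 2: Compute V^2 = 13^2 = 169
Step 3: Compute d^2 = 2^2 = 4
Step 4: F = 0.5 * 8.854e-6 * 31606 * 169 / 4
F = 5.912 uN


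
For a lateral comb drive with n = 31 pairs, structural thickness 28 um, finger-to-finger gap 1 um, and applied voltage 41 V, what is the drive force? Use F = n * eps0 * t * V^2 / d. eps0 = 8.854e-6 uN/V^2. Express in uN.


Step 1: Parameters: n=31, eps0=8.854e-6 uN/V^2, t=28 um, V=41 V, d=1 um
Step 2: V^2 = 1681
Step 3: F = 31 * 8.854e-6 * 28 * 1681 / 1
F = 12.919 uN


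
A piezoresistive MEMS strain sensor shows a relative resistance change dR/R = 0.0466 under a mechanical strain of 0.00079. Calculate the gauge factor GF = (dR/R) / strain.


Step 1: Identify values.
dR/R = 0.0466, strain = 0.00079
Step 2: GF = (dR/R) / strain = 0.0466 / 0.00079
GF = 59.0


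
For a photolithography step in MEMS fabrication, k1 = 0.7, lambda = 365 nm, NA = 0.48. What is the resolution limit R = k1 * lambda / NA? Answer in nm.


Step 1: Identify values: k1 = 0.7, lambda = 365 nm, NA = 0.48
Step 2: R = k1 * lambda / NA
R = 0.7 * 365 / 0.48
R = 532.3 nm


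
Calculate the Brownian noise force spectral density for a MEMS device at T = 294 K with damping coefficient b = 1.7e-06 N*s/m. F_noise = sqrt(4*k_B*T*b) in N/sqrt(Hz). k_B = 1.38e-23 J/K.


Step 1: Compute 4 * k_B * T * b
= 4 * 1.38e-23 * 294 * 1.7e-06
= 2.7589e-26 N^2/Hz
Step 2: F_noise = sqrt(2.7589e-26)
F_noise = 1.66e-13 N/sqrt(Hz)


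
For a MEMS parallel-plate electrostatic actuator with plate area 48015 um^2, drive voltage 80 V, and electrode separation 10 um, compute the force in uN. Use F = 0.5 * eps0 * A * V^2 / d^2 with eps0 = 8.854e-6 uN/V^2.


Step 1: Identify parameters.
eps0 = 8.854e-6 uN/V^2, A = 48015 um^2, V = 80 V, d = 10 um
Step 2: Compute V^2 = 80^2 = 6400
Step 3: Compute d^2 = 10^2 = 100
Step 4: F = 0.5 * 8.854e-6 * 48015 * 6400 / 100
F = 13.604 uN


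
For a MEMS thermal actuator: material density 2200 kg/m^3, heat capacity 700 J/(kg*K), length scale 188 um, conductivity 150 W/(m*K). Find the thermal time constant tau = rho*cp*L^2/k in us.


Step 1: Convert L to m: L = 188e-6 m
Step 2: L^2 = (188e-6)^2 = 3.5344e-08 m^2
Step 3: tau = 2200 * 700 * 3.5344e-08 / 150 = 3.6286507e-04 s
Step 4: Convert to microseconds (multiply by 1e6).
tau = 362.865 us


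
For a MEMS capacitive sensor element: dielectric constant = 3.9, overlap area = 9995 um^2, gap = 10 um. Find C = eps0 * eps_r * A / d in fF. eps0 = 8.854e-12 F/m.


Step 1: Convert area to m^2: A = 9995e-12 m^2
Step 2: Convert gap to m: d = 10e-6 m
Step 3: C = eps0 * eps_r * A / d
C = 8.854e-12 * 3.9 * 9995e-12 / 10e-6
Step 4: Convert to fF (multiply by 1e15).
C = 34.51 fF


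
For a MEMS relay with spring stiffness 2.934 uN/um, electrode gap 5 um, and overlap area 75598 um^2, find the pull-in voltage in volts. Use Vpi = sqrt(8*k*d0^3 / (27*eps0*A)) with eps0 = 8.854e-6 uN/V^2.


Step 1: Compute numerator: 8 * k * d0^3 = 8 * 2.934 * 5^3 = 2934.0
Step 2: Compute denominator: 27 * eps0 * A = 27 * 8.854e-6 * 75598 = 18.072307
Step 3: Vpi = sqrt(2934.0 / 18.072307)
Vpi = 12.74 V


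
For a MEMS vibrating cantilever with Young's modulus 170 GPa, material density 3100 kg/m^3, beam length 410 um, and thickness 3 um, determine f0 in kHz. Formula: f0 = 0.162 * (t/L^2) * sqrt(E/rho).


Step 1: Convert units to SI.
t_SI = 3e-6 m, L_SI = 410e-6 m
Step 2: Calculate sqrt(E/rho).
sqrt(170e9 / 3100) = 7405.32 m/s
Step 3: Compute f0.
f0 = 0.162 * 3e-6 / (410e-6)^2 * 7405.32 = 21409.8 Hz = 21.41 kHz


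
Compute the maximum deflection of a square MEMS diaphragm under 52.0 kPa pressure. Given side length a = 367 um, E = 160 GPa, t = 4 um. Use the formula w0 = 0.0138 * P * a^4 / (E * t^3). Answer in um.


Step 1: Convert pressure to compatible units (E is in GPa, so P in GPa).
P = 52.0 kPa = 52.0e-6 GPa
Step 2: Compute numerator: 0.0138 * P * a^4.
a^4 = 367^4 = 18141126721
numerator = 0.0138 * 52.0e-6 * 18141126721 = 1.301807e+04
Step 3: Compute denominator: E * t^3 = 160 * 4^3 = 10240
Step 4: w0 = numerator / denominator = 1.301807e+04 / 10240 = 1.2713 um


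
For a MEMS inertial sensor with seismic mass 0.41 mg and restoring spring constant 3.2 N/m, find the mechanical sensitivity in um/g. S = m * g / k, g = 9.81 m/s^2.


Step 1: Convert mass: m = 0.41 mg = 4.10e-07 kg
Step 2: S = m * g / k = 4.10e-07 * 9.81 / 3.2
Step 3: S = 1.26e-06 m/g
Step 4: Convert to um/g: S = 1.257 um/g


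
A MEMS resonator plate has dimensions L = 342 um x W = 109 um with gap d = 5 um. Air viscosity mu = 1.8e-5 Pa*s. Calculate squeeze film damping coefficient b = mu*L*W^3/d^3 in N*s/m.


Step 1: Convert to SI.
L = 342e-6 m, W = 109e-6 m, d = 5e-6 m
Step 2: W^3 = (109e-6)^3 = 1.30e-12 m^3
Step 3: d^3 = (5e-6)^3 = 1.25e-16 m^3
Step 4: b = 1.8e-5 * 342e-6 * 1.30e-12 / 1.25e-16
b = 6.38e-05 N*s/m


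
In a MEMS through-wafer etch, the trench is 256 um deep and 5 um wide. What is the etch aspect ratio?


Step 1: AR = depth / width
Step 2: AR = 256 / 5
AR = 51.2


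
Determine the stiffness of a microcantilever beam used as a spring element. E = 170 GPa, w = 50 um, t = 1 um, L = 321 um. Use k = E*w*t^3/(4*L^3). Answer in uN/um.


Step 1: Convert E to consistent units (1 GPa = 1000 uN/um^2).
E = 170 GPa = 170000 uN/um^2
Step 2: Compute t^3 = 1^3 = 1
Step 3: Compute L^3 = 321^3 = 33076161
Step 4: k = 170000 * 50 * 1 / (4 * 33076161)
k = 0.0642 uN/um


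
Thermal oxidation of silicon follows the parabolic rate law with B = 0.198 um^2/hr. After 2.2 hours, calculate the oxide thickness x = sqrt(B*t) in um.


Step 1: Compute B*t = 0.198 * 2.2 = 0.4356
Step 2: x = sqrt(0.4356)
x = 0.66 um


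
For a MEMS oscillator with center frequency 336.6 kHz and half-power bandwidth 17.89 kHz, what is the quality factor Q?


Step 1: Q = f0 / bandwidth
Step 2: Q = 336.6 / 17.89
Q = 18.8


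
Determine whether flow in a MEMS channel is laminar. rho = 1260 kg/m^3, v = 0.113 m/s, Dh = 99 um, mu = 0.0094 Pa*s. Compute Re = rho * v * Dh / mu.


Step 1: Convert Dh to meters: Dh = 99e-6 m
Step 2: Re = rho * v * Dh / mu
Re = 1260 * 0.113 * 99e-6 / 0.0094
Re = 1.5
Since Re = 1.5 is below ~2300, the flow is laminar.


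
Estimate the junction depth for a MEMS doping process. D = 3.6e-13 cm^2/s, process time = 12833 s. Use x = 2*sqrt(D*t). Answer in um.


Step 1: Compute D*t = 3.6e-13 * 12833 = 4.61988e-09 cm^2
Step 2: sqrt(D*t) = 6.79697e-05 cm
Step 3: x = 2 * 6.79697e-05 cm = 1.359394e-04 cm
Step 4: Convert to um (1 cm = 1e4 um): x = 1.359 um


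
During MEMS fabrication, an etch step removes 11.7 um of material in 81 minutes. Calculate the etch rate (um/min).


Step 1: Etch rate = depth / time
Step 2: rate = 11.7 / 81
rate = 0.144 um/min


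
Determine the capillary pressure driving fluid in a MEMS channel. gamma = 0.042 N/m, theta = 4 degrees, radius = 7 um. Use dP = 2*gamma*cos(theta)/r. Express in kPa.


Step 1: cos(4 deg) = 0.9976
Step 2: Convert r to m: r = 7e-6 m
Step 3: dP = 2 * 0.042 * 0.9976 / 7e-6 = 11971.2 Pa
Step 4: Convert Pa to kPa (divide by 1000).
dP = 11.97 kPa


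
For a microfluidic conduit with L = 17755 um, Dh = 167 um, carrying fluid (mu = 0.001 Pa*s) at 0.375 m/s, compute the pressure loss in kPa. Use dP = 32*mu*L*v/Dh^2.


Step 1: Convert to SI: L = 17755e-6 m, Dh = 167e-6 m
Step 2: dP = 32 * 0.001 * 17755e-6 * 0.375 / (167e-6)^2
Step 3: dP = 7639.57 Pa
Step 4: Convert to kPa: dP = 7.64 kPa


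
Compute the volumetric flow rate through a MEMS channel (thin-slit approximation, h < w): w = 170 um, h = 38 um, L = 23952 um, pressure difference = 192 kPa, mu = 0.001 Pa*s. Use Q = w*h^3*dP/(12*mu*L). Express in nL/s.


Step 1: Convert all dimensions to SI (meters).
w = 170e-6 m, h = 38e-6 m, L = 23952e-6 m, dP = 192e3 Pa
Step 2: Q = w * h^3 * dP / (12 * mu * L)
Q = 170e-6 * (38e-6)^3 * 192e3 / (12 * 0.001 * 23952e-6) = 6.23128925e-09 m^3/s
Step 3: Convert Q from m^3/s to nL/s (1 m^3 = 1e12 nL, so multiply by 1e12).
Q = 6231.289 nL/s


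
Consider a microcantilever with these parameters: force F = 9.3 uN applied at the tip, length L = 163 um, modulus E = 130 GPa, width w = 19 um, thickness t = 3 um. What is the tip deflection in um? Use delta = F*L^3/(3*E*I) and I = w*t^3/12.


Step 1: Calculate the second moment of area.
I = w * t^3 / 12 = 19 * 3^3 / 12 = 42.75 um^4
Step 2: Convert E to consistent units (1 GPa = 1000 uN/um^2).
E = 130 GPa = 130000 uN/um^2
Step 3: Calculate tip deflection.
delta = F * L^3 / (3 * E * I)
delta = 9.3 * 163^3 / (3 * 130000 * 42.75)
delta = 2.4157 um


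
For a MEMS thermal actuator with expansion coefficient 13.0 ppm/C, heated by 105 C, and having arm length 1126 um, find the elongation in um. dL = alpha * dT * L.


Step 1: Convert CTE: alpha = 13.0 ppm/C = 13.0e-6 /C
Step 2: dL = 13.0e-6 * 105 * 1126
dL = 1.537 um


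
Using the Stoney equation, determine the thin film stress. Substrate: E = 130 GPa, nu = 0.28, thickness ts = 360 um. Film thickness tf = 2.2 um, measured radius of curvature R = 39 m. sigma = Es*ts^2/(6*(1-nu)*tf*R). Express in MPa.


Step 1: Compute numerator: Es * ts^2 = 130 * 360^2 = 16848000 (GPa*um^2)
Step 2: Compute denominator (R in um): 6*(1-nu)*tf*R = 6*0.72*2.2*39e6 = 370656000.0 (um^2)
Step 3: sigma (GPa) = 16848000 / 370656000.0 = 4.5455e-02 GPa
Step 4: Convert to MPa (x1000): sigma = 45.5 MPa


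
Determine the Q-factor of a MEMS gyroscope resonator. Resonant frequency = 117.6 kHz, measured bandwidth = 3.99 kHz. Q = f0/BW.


Step 1: Q = f0 / bandwidth
Step 2: Q = 117.6 / 3.99
Q = 29.5


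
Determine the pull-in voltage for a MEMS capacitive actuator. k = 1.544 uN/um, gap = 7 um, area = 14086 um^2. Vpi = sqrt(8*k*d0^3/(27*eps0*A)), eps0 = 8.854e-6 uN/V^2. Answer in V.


Step 1: Compute numerator: 8 * k * d0^3 = 8 * 1.544 * 7^3 = 4236.736
Step 2: Compute denominator: 27 * eps0 * A = 27 * 8.854e-6 * 14086 = 3.367371
Step 3: Vpi = sqrt(4236.736 / 3.367371)
Vpi = 35.47 V


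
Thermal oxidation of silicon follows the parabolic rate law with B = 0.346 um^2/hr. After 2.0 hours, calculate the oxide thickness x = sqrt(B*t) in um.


Step 1: Compute B*t = 0.346 * 2.0 = 0.692
Step 2: x = sqrt(0.692)
x = 0.832 um


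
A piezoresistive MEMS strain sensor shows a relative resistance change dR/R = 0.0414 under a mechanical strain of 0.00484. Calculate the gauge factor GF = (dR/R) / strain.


Step 1: Identify values.
dR/R = 0.0414, strain = 0.00484
Step 2: GF = (dR/R) / strain = 0.0414 / 0.00484
GF = 8.6


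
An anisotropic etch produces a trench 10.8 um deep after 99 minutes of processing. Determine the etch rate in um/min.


Step 1: Etch rate = depth / time
Step 2: rate = 10.8 / 99
rate = 0.109 um/min


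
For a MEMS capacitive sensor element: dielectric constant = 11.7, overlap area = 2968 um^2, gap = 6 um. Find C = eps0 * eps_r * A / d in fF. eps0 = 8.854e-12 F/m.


Step 1: Convert area to m^2: A = 2968e-12 m^2
Step 2: Convert gap to m: d = 6e-6 m
Step 3: C = eps0 * eps_r * A / d
C = 8.854e-12 * 11.7 * 2968e-12 / 6e-6
Step 4: Convert to fF (multiply by 1e15).
C = 51.24 fF


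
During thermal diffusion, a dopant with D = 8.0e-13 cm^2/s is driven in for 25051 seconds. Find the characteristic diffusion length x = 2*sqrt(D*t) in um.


Step 1: Compute D*t = 8.0e-13 * 25051 = 2.00408e-08 cm^2
Step 2: sqrt(D*t) = 1.41566e-04 cm
Step 3: x = 2 * 1.41566e-04 cm = 2.83132e-04 cm
Step 4: Convert to um (1 cm = 1e4 um): x = 2.831 um


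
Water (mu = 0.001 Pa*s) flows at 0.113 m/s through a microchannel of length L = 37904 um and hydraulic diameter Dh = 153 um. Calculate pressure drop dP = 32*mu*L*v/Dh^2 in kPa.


Step 1: Convert to SI: L = 37904e-6 m, Dh = 153e-6 m
Step 2: dP = 32 * 0.001 * 37904e-6 * 0.113 / (153e-6)^2
Step 3: dP = 5855.05 Pa
Step 4: Convert to kPa: dP = 5.86 kPa


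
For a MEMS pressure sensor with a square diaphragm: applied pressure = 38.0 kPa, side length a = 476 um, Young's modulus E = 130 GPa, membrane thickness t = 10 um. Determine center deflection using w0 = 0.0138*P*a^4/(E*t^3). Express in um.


Step 1: Convert pressure to compatible units (E is in GPa, so P in GPa).
P = 38.0 kPa = 38.0e-6 GPa
Step 2: Compute numerator: 0.0138 * P * a^4.
a^4 = 476^4 = 51336683776
numerator = 0.0138 * 38.0e-6 * 51336683776 = 2.6921e+04
Step 3: Compute denominator: E * t^3 = 130 * 10^3 = 130000
Step 4: w0 = numerator / denominator = 2.6921e+04 / 130000 = 0.2071 um


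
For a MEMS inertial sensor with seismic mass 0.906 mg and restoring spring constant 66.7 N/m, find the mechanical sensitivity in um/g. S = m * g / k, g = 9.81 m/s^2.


Step 1: Convert mass: m = 0.906 mg = 9.06e-07 kg
Step 2: S = m * g / k = 9.06e-07 * 9.81 / 66.7
Step 3: S = 1.33e-07 m/g
Step 4: Convert to um/g: S = 0.133 um/g


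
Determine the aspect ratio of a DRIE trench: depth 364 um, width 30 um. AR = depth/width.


Step 1: AR = depth / width
Step 2: AR = 364 / 30
AR = 12.1


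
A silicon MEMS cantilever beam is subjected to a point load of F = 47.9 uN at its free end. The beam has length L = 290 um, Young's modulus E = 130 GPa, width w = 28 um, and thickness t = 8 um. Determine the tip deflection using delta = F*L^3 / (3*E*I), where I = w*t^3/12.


Step 1: Calculate the second moment of area.
I = w * t^3 / 12 = 28 * 8^3 / 12 = 1194.6667 um^4
Step 2: Convert E to consistent units (1 GPa = 1000 uN/um^2).
E = 130 GPa = 130000 uN/um^2
Step 3: Calculate tip deflection.
delta = F * L^3 / (3 * E * I)
delta = 47.9 * 290^3 / (3 * 130000 * 1194.6667)
delta = 2.5074 um


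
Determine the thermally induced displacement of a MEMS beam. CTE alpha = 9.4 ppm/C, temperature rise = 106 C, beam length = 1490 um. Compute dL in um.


Step 1: Convert CTE: alpha = 9.4 ppm/C = 9.4e-6 /C
Step 2: dL = 9.4e-6 * 106 * 1490
dL = 1.4846 um


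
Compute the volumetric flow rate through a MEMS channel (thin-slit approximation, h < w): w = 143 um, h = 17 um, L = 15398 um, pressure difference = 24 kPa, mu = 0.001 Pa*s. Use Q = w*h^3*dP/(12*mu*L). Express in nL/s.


Step 1: Convert all dimensions to SI (meters).
w = 143e-6 m, h = 17e-6 m, L = 15398e-6 m, dP = 24e3 Pa
Step 2: Q = w * h^3 * dP / (12 * mu * L)
Q = 143e-6 * (17e-6)^3 * 24e3 / (12 * 0.001 * 15398e-6) = 9.125328e-11 m^3/s
Step 3: Convert Q from m^3/s to nL/s (1 m^3 = 1e12 nL, so multiply by 1e12).
Q = 91.253 nL/s


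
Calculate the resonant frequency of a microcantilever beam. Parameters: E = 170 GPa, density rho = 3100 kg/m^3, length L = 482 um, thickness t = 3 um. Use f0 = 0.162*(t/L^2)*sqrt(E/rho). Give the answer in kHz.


Step 1: Convert units to SI.
t_SI = 3e-6 m, L_SI = 482e-6 m
Step 2: Calculate sqrt(E/rho).
sqrt(170e9 / 3100) = 7405.32 m/s
Step 3: Compute f0.
f0 = 0.162 * 3e-6 / (482e-6)^2 * 7405.32 = 15491.2 Hz = 15.49 kHz


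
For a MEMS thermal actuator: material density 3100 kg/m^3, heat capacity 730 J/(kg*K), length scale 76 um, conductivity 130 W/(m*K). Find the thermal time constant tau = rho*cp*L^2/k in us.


Step 1: Convert L to m: L = 76e-6 m
Step 2: L^2 = (76e-6)^2 = 5.776e-09 m^2
Step 3: tau = 3100 * 730 * 5.776e-09 / 130 = 1.0054683e-04 s
Step 4: Convert to microseconds (multiply by 1e6).
tau = 100.547 us


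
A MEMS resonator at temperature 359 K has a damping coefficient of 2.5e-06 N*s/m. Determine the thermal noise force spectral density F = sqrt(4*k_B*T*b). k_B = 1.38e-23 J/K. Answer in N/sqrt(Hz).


Step 1: Compute 4 * k_B * T * b
= 4 * 1.38e-23 * 359 * 2.5e-06
= 4.9542e-26 N^2/Hz
Step 2: F_noise = sqrt(4.9542e-26)
F_noise = 2.23e-13 N/sqrt(Hz)


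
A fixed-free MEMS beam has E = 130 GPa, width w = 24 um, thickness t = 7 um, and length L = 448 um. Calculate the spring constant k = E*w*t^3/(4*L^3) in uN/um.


Step 1: Convert E to consistent units (1 GPa = 1000 uN/um^2).
E = 130 GPa = 130000 uN/um^2
Step 2: Compute t^3 = 7^3 = 343
Step 3: Compute L^3 = 448^3 = 89915392
Step 4: k = 130000 * 24 * 343 / (4 * 89915392)
k = 2.9755 uN/um


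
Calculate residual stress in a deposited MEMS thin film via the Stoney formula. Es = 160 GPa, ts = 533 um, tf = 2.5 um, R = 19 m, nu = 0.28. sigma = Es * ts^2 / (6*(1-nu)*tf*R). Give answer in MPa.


Step 1: Compute numerator: Es * ts^2 = 160 * 533^2 = 45454240 (GPa*um^2)
Step 2: Compute denominator (R in um): 6*(1-nu)*tf*R = 6*0.72*2.5*19e6 = 205200000.0 (um^2)
Step 3: sigma (GPa) = 45454240 / 205200000.0 = 2.21512e-01 GPa
Step 4: Convert to MPa (x1000): sigma = 221.5 MPa


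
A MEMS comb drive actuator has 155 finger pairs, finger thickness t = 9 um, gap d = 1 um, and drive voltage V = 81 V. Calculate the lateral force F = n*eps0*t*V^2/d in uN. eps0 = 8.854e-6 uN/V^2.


Step 1: Parameters: n=155, eps0=8.854e-6 uN/V^2, t=9 um, V=81 V, d=1 um
Step 2: V^2 = 6561
Step 3: F = 155 * 8.854e-6 * 9 * 6561 / 1
F = 81.037 uN


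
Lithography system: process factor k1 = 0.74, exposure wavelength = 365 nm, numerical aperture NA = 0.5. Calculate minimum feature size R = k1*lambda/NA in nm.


Step 1: Identify values: k1 = 0.74, lambda = 365 nm, NA = 0.5
Step 2: R = k1 * lambda / NA
R = 0.74 * 365 / 0.5
R = 540.2 nm


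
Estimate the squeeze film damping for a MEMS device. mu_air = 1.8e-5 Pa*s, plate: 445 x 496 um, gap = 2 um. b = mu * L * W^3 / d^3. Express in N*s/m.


Step 1: Convert to SI.
L = 445e-6 m, W = 496e-6 m, d = 2e-6 m
Step 2: W^3 = (496e-6)^3 = 1.22e-10 m^3
Step 3: d^3 = (2e-6)^3 = 8.00e-18 m^3
Step 4: b = 1.8e-5 * 445e-6 * 1.22e-10 / 8.00e-18
b = 1.22e-01 N*s/m


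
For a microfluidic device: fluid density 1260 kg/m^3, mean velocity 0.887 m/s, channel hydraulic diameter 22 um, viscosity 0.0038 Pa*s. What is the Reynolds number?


Step 1: Convert Dh to meters: Dh = 22e-6 m
Step 2: Re = rho * v * Dh / mu
Re = 1260 * 0.887 * 22e-6 / 0.0038
Re = 6.47


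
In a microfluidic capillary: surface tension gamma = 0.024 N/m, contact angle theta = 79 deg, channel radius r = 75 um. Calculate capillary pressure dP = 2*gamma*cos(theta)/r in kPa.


Step 1: cos(79 deg) = 0.1908
Step 2: Convert r to m: r = 75e-6 m
Step 3: dP = 2 * 0.024 * 0.1908 / 75e-6 = 122.1 Pa
Step 4: Convert Pa to kPa (divide by 1000).
dP = 0.12 kPa


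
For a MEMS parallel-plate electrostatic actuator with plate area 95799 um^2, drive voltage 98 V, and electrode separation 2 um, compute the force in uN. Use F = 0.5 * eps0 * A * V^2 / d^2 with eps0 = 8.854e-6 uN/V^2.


Step 1: Identify parameters.
eps0 = 8.854e-6 uN/V^2, A = 95799 um^2, V = 98 V, d = 2 um
Step 2: Compute V^2 = 98^2 = 9604
Step 3: Compute d^2 = 2^2 = 4
Step 4: F = 0.5 * 8.854e-6 * 95799 * 9604 / 4
F = 1018.269 uN


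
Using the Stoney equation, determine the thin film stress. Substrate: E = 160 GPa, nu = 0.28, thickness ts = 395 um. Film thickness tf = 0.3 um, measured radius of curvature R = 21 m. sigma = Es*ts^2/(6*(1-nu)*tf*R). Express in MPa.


Step 1: Compute numerator: Es * ts^2 = 160 * 395^2 = 24964000 (GPa*um^2)
Step 2: Compute denominator (R in um): 6*(1-nu)*tf*R = 6*0.72*0.3*21e6 = 27216000.0 (um^2)
Step 3: sigma (GPa) = 24964000 / 27216000.0 = 9.17255e-01 GPa
Step 4: Convert to MPa (x1000): sigma = 917.3 MPa


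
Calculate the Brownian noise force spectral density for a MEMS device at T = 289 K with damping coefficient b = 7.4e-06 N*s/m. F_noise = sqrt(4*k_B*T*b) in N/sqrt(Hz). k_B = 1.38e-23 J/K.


Step 1: Compute 4 * k_B * T * b
= 4 * 1.38e-23 * 289 * 7.4e-06
= 1.1805e-25 N^2/Hz
Step 2: F_noise = sqrt(1.1805e-25)
F_noise = 3.44e-13 N/sqrt(Hz)


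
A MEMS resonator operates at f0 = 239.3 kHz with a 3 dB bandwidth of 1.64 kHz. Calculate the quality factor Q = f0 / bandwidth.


Step 1: Q = f0 / bandwidth
Step 2: Q = 239.3 / 1.64
Q = 145.9


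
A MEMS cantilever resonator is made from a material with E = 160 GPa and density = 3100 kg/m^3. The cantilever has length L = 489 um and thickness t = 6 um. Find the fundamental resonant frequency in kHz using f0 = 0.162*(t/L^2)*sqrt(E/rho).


Step 1: Convert units to SI.
t_SI = 6e-6 m, L_SI = 489e-6 m
Step 2: Calculate sqrt(E/rho).
sqrt(160e9 / 3100) = 7184.21 m/s
Step 3: Compute f0.
f0 = 0.162 * 6e-6 / (489e-6)^2 * 7184.21 = 29203.0 Hz = 29.2 kHz


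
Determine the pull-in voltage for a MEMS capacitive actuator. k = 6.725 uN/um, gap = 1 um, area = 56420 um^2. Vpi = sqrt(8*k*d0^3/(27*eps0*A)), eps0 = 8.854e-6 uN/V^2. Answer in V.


Step 1: Compute numerator: 8 * k * d0^3 = 8 * 6.725 * 1^3 = 53.8
Step 2: Compute denominator: 27 * eps0 * A = 27 * 8.854e-6 * 56420 = 13.487652
Step 3: Vpi = sqrt(53.8 / 13.487652)
Vpi = 2.0 V


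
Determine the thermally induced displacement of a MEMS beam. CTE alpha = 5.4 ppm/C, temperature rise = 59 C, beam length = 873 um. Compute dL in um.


Step 1: Convert CTE: alpha = 5.4 ppm/C = 5.4e-6 /C
Step 2: dL = 5.4e-6 * 59 * 873
dL = 0.2781 um


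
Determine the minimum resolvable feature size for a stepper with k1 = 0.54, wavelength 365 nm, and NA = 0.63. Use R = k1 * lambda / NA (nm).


Step 1: Identify values: k1 = 0.54, lambda = 365 nm, NA = 0.63
Step 2: R = k1 * lambda / NA
R = 0.54 * 365 / 0.63
R = 312.9 nm


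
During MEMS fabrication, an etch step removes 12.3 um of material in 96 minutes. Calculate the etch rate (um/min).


Step 1: Etch rate = depth / time
Step 2: rate = 12.3 / 96
rate = 0.128 um/min


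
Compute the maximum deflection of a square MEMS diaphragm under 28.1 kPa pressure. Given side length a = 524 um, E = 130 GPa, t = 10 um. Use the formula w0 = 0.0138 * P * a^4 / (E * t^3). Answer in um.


Step 1: Convert pressure to compatible units (E is in GPa, so P in GPa).
P = 28.1 kPa = 28.1e-6 GPa
Step 2: Compute numerator: 0.0138 * P * a^4.
a^4 = 524^4 = 75391979776
numerator = 0.0138 * 28.1e-6 * 75391979776 = 2.92355e+04
Step 3: Compute denominator: E * t^3 = 130 * 10^3 = 130000
Step 4: w0 = numerator / denominator = 2.92355e+04 / 130000 = 0.2249 um


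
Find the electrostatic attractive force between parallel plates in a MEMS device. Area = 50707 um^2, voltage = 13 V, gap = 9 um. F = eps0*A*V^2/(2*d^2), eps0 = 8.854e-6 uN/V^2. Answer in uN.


Step 1: Identify parameters.
eps0 = 8.854e-6 uN/V^2, A = 50707 um^2, V = 13 V, d = 9 um
Step 2: Compute V^2 = 13^2 = 169
Step 3: Compute d^2 = 9^2 = 81
Step 4: F = 0.5 * 8.854e-6 * 50707 * 169 / 81
F = 0.468 uN


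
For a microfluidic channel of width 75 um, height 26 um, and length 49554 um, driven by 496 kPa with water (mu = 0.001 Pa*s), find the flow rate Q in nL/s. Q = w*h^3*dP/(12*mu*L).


Step 1: Convert all dimensions to SI (meters).
w = 75e-6 m, h = 26e-6 m, L = 49554e-6 m, dP = 496e3 Pa
Step 2: Q = w * h^3 * dP / (12 * mu * L)
Q = 75e-6 * (26e-6)^3 * 496e3 / (12 * 0.001 * 49554e-6) = 1.0995197e-09 m^3/s
Step 3: Convert Q from m^3/s to nL/s (1 m^3 = 1e12 nL, so multiply by 1e12).
Q = 1099.52 nL/s


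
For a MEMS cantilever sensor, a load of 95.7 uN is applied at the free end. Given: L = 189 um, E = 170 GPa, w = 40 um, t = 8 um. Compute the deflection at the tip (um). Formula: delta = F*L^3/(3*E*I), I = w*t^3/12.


Step 1: Calculate the second moment of area.
I = w * t^3 / 12 = 40 * 8^3 / 12 = 1706.6667 um^4
Step 2: Convert E to consistent units (1 GPa = 1000 uN/um^2).
E = 170 GPa = 170000 uN/um^2
Step 3: Calculate tip deflection.
delta = F * L^3 / (3 * E * I)
delta = 95.7 * 189^3 / (3 * 170000 * 1706.6667)
delta = 0.7423 um


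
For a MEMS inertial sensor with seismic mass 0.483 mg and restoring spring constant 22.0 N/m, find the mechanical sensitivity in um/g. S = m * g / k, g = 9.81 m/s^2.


Step 1: Convert mass: m = 0.483 mg = 4.83e-07 kg
Step 2: S = m * g / k = 4.83e-07 * 9.81 / 22.0
Step 3: S = 2.15e-07 m/g
Step 4: Convert to um/g: S = 0.215 um/g


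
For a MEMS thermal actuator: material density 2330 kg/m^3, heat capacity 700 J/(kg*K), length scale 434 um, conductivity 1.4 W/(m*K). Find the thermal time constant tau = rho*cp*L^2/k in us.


Step 1: Convert L to m: L = 434e-6 m
Step 2: L^2 = (434e-6)^2 = 1.88356e-07 m^2
Step 3: tau = 2330 * 700 * 1.88356e-07 / 1.4 = 2.1943474e-01 s
Step 4: Convert to microseconds (multiply by 1e6).
tau = 219434.74 us


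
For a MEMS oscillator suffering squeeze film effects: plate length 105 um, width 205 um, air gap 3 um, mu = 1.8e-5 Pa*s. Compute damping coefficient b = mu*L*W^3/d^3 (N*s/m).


Step 1: Convert to SI.
L = 105e-6 m, W = 205e-6 m, d = 3e-6 m
Step 2: W^3 = (205e-6)^3 = 8.62e-12 m^3
Step 3: d^3 = (3e-6)^3 = 2.70e-17 m^3
Step 4: b = 1.8e-5 * 105e-6 * 8.62e-12 / 2.70e-17
b = 6.03e-04 N*s/m


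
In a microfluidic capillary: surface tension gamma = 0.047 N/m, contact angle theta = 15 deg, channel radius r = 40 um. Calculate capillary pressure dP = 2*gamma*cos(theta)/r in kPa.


Step 1: cos(15 deg) = 0.9659
Step 2: Convert r to m: r = 40e-6 m
Step 3: dP = 2 * 0.047 * 0.9659 / 40e-6 = 2269.9 Pa
Step 4: Convert Pa to kPa (divide by 1000).
dP = 2.27 kPa


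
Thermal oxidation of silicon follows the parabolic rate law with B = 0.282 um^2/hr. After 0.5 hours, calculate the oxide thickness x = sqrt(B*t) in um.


Step 1: Compute B*t = 0.282 * 0.5 = 0.141
Step 2: x = sqrt(0.141)
x = 0.375 um


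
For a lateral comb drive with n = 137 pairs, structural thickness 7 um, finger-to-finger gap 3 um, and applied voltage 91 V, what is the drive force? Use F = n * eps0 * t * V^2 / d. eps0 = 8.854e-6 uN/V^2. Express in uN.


Step 1: Parameters: n=137, eps0=8.854e-6 uN/V^2, t=7 um, V=91 V, d=3 um
Step 2: V^2 = 8281
Step 3: F = 137 * 8.854e-6 * 7 * 8281 / 3
F = 23.438 uN


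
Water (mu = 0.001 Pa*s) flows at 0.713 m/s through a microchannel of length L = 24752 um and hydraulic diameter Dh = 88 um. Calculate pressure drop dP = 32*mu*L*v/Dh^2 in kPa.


Step 1: Convert to SI: L = 24752e-6 m, Dh = 88e-6 m
Step 2: dP = 32 * 0.001 * 24752e-6 * 0.713 / (88e-6)^2
Step 3: dP = 72926.35 Pa
Step 4: Convert to kPa: dP = 72.93 kPa


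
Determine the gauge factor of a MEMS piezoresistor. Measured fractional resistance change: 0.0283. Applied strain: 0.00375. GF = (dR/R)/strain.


Step 1: Identify values.
dR/R = 0.0283, strain = 0.00375
Step 2: GF = (dR/R) / strain = 0.0283 / 0.00375
GF = 7.5
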